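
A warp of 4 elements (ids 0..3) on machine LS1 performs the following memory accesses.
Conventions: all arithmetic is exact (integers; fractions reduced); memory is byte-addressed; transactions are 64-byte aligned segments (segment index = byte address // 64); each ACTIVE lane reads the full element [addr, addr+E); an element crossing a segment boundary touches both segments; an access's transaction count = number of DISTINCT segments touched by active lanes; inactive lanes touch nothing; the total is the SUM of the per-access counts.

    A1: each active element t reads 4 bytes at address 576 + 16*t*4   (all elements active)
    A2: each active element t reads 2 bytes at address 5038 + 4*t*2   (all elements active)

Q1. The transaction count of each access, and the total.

A1: 4 transactions
A2: 2 transactions

Answer: 4,2; total 6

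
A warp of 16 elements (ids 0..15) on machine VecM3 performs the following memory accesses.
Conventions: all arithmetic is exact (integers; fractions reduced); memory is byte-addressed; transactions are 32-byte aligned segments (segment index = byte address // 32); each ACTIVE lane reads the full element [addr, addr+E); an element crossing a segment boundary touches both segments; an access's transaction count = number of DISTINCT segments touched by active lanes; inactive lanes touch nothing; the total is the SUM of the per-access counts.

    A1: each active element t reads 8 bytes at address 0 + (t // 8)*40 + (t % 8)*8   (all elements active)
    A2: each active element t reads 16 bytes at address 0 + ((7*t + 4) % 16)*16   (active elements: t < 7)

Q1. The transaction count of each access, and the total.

A1: 4 transactions
A2: 7 transactions

Answer: 4,7; total 11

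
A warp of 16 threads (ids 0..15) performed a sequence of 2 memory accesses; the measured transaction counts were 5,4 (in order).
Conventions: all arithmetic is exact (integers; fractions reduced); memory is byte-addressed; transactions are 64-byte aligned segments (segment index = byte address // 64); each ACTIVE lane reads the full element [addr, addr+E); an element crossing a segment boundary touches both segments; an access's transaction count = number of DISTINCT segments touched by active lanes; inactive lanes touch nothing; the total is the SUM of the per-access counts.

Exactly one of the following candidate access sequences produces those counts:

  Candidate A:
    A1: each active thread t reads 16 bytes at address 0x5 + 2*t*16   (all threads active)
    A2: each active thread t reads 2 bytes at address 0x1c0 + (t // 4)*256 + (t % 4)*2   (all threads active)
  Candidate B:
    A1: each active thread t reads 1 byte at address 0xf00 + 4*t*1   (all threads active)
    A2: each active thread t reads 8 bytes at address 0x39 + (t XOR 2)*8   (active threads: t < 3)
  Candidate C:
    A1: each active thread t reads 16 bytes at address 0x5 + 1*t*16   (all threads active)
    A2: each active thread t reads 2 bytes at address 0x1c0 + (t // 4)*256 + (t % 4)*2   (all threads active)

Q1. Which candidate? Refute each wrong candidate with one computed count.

A: A1 gives 8 transactions, not 5
B: A1 gives 1 transaction, not 5
C: all counts match (5,4)

Answer: C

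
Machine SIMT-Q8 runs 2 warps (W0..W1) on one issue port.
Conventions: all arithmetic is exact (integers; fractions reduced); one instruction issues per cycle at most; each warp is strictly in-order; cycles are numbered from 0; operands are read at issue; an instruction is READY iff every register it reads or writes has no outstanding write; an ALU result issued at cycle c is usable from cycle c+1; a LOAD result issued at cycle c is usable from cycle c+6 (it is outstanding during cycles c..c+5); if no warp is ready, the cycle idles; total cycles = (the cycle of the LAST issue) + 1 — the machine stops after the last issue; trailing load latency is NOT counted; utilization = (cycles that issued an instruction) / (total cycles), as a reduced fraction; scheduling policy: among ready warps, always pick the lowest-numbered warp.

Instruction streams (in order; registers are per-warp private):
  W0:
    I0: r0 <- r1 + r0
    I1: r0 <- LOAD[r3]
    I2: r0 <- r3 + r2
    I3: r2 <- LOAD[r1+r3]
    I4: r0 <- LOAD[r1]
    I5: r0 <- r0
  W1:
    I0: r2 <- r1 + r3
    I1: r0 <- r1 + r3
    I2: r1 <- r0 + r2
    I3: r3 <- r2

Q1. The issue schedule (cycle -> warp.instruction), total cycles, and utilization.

cycle 0: W0.I0
cycle 1: W0.I1
cycle 2: W1.I0
cycle 3: W1.I1
cycle 4: W1.I2
cycle 5: W1.I3
cycle 6: idle
cycle 7: W0.I2
cycle 8: W0.I3
cycle 9: W0.I4
cycle 10: idle
cycle 11: idle
cycle 12: idle
cycle 13: idle
cycle 14: idle
cycle 15: W0.I5

Answer: 16 cycles, utilization 5/8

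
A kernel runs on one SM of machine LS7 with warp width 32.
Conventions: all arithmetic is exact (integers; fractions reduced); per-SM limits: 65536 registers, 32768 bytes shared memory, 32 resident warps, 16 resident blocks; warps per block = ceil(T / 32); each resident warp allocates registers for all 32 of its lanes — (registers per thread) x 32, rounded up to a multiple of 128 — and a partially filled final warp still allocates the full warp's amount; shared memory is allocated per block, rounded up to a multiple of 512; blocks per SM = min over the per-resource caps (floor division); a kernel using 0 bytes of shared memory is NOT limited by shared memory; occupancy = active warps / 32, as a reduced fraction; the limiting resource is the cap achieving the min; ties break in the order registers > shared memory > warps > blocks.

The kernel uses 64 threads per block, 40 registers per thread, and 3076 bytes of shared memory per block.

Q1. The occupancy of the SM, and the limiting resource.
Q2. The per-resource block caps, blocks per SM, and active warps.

Answer: occupancy 9/16, limited by shared memory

registers: 25 blocks
shared memory: 9 blocks
warps: 16 blocks
blocks: 16 blocks

Answer: 9 blocks, 18 active warps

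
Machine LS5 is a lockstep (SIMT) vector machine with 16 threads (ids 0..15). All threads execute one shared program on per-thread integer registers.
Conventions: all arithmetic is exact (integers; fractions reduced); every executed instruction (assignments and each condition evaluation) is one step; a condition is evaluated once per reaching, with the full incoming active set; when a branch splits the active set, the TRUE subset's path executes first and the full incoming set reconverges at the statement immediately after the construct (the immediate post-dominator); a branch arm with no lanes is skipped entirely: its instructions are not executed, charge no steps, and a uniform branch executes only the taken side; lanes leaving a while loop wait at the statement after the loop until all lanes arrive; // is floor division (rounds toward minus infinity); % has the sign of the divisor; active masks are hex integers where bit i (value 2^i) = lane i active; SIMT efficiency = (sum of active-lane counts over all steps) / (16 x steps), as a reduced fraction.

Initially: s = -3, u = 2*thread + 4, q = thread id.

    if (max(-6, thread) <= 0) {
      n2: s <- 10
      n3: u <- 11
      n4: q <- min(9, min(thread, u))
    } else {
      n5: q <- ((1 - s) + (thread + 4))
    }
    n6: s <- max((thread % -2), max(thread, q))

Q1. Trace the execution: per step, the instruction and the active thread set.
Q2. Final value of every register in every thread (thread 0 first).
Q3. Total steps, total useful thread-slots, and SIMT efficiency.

step 0: eval (max(-6, thread) <= 0)  0xffff
step 1: s <- 10                      0x0001
step 2: u <- 11                      0x0001
step 3: q <- min(9, min(thread, u))  0x0001
step 4: q <- ((1 - s) + (thread + 4)) 0xfffe
step 5: s <- max((thread % -2), max(thread, q)) 0xffff

Answer: 6 steps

s: 0,9,10,11,12,13,14,15,16,17,18,19,20,21,22,23
u: 11,6,8,10,12,14,16,18,20,22,24,26,28,30,32,34
q: 0,9,10,11,12,13,14,15,16,17,18,19,20,21,22,23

steps = 6; useful = 50; efficiency = 50/96 = 25/48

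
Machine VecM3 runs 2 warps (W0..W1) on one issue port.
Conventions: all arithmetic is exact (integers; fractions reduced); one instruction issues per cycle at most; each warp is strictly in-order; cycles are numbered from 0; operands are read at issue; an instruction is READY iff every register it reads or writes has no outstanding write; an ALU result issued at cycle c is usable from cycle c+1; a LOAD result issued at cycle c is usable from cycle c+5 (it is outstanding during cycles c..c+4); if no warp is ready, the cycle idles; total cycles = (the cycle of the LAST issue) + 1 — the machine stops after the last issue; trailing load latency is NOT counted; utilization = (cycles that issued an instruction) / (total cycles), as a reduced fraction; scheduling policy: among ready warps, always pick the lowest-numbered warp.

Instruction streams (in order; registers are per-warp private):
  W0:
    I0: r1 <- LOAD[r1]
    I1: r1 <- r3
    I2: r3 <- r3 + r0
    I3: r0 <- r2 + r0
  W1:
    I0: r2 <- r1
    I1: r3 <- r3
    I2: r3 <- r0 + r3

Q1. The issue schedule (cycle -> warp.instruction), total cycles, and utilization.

cycle 0: W0.I0
cycle 1: W1.I0
cycle 2: W1.I1
cycle 3: W1.I2
cycle 4: idle
cycle 5: W0.I1
cycle 6: W0.I2
cycle 7: W0.I3

Answer: 8 cycles, utilization 7/8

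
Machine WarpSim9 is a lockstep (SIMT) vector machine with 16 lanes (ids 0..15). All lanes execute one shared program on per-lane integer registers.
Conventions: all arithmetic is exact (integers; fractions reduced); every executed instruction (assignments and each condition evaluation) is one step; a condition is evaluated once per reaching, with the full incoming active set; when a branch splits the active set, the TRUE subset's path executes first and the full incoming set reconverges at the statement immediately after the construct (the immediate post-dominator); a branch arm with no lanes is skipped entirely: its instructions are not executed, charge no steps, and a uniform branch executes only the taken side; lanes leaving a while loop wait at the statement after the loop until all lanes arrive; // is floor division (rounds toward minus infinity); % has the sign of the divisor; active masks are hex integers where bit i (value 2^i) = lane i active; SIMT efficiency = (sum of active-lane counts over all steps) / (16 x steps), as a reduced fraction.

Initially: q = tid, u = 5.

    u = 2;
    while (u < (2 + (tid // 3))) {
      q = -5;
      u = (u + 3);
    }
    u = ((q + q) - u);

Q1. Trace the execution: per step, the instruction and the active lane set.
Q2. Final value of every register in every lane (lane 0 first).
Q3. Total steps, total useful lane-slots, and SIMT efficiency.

step 0: u <- 2                       0xffff
step 1: eval (u < (2 + (tid // 3)))  0xffff
step 2: q <- -5                      0xfff8
step 3: u <- (u + 3)                 0xfff8
step 4: eval (u < (2 + (tid // 3)))  0xfff8
step 5: q <- -5                      0xf000
step 6: u <- (u + 3)                 0xf000
step 7: eval (u < (2 + (tid // 3)))  0xf000
step 8: u <- ((q + q) - u)           0xffff

Answer: 9 steps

q: 0,1,2,-5,-5,-5,-5,-5,-5,-5,-5,-5,-5,-5,-5,-5
u: -2,0,2,-15,-15,-15,-15,-15,-15,-15,-15,-15,-18,-18,-18,-18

steps = 9; useful = 99; efficiency = 99/144 = 11/16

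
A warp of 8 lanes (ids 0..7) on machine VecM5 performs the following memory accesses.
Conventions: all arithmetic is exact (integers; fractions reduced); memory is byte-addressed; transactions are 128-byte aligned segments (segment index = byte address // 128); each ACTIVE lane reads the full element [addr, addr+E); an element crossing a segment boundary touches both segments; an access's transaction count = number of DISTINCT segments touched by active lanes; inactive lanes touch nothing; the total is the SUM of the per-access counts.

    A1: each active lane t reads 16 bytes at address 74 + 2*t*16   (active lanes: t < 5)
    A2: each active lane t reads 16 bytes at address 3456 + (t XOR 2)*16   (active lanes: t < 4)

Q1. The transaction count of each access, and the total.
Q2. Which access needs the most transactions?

A1: 2 transactions
A2: 1 transaction

Answer: 2,1; total 3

Answer: A1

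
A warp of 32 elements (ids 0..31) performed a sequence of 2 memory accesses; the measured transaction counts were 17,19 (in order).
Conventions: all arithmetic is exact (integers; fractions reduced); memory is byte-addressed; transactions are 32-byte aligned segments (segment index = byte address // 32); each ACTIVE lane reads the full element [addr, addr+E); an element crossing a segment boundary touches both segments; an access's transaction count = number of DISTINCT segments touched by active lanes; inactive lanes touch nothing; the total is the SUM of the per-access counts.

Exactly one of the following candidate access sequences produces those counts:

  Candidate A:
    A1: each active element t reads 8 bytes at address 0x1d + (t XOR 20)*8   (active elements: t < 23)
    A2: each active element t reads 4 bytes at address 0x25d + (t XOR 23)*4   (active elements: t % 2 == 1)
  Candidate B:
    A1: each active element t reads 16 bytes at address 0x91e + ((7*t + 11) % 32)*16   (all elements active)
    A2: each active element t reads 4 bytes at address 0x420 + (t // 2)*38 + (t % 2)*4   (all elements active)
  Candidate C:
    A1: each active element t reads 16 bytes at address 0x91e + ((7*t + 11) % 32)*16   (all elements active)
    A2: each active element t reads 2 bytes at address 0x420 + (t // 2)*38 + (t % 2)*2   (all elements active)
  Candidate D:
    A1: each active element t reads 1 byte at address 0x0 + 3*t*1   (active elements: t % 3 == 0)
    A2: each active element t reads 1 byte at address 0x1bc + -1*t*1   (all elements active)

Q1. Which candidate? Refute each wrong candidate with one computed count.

A: A1 gives 8 transactions, not 17
C: A2 gives 17 transactions, not 19
D: A1 gives 3 transactions, not 17
B: all counts match (17,19)

Answer: B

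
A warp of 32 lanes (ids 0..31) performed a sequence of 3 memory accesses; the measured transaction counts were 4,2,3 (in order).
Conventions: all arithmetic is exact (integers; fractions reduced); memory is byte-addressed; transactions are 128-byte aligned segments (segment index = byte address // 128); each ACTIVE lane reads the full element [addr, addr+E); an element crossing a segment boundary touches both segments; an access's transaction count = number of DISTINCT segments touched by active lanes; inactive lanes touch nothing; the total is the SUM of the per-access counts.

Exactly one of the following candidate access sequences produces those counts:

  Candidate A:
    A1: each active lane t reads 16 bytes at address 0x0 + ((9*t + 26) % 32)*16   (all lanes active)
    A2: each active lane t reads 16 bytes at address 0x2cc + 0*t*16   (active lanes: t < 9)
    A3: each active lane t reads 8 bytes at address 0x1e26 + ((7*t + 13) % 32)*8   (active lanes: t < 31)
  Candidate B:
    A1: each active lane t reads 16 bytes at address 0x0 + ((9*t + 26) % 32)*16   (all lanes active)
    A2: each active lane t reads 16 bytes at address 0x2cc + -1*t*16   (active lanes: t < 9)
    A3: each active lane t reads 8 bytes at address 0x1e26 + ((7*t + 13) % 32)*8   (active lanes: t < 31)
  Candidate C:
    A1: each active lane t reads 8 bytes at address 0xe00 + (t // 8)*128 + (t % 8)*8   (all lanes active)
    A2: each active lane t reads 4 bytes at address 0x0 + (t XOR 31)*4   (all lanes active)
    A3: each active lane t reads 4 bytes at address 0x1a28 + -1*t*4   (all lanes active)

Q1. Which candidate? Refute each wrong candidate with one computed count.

A: A2 gives 1 transaction, not 2
C: A2 gives 1 transaction, not 2
B: all counts match (4,2,3)

Answer: B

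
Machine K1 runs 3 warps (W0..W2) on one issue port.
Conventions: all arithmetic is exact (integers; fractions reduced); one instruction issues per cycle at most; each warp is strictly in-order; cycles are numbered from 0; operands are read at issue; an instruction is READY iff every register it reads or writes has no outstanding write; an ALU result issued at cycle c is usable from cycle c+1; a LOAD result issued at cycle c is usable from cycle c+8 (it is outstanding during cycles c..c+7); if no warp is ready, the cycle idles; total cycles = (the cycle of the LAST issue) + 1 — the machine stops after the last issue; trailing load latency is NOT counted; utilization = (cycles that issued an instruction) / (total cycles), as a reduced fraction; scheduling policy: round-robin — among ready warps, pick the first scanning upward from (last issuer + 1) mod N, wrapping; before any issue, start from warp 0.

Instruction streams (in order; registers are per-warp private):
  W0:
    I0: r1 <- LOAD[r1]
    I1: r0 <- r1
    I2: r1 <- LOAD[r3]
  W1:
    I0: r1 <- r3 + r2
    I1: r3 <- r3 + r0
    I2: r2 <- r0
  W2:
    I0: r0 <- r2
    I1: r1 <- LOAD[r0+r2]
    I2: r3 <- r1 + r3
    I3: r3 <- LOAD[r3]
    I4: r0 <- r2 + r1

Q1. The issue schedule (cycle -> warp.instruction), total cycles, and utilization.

cycle 0: W0.I0
cycle 1: W1.I0
cycle 2: W2.I0
cycle 3: W1.I1
cycle 4: W2.I1
cycle 5: W1.I2
cycle 6: idle
cycle 7: idle
cycle 8: W0.I1
cycle 9: W0.I2
cycle 10: idle
cycle 11: idle
cycle 12: W2.I2
cycle 13: W2.I3
cycle 14: W2.I4

Answer: 15 cycles, utilization 11/15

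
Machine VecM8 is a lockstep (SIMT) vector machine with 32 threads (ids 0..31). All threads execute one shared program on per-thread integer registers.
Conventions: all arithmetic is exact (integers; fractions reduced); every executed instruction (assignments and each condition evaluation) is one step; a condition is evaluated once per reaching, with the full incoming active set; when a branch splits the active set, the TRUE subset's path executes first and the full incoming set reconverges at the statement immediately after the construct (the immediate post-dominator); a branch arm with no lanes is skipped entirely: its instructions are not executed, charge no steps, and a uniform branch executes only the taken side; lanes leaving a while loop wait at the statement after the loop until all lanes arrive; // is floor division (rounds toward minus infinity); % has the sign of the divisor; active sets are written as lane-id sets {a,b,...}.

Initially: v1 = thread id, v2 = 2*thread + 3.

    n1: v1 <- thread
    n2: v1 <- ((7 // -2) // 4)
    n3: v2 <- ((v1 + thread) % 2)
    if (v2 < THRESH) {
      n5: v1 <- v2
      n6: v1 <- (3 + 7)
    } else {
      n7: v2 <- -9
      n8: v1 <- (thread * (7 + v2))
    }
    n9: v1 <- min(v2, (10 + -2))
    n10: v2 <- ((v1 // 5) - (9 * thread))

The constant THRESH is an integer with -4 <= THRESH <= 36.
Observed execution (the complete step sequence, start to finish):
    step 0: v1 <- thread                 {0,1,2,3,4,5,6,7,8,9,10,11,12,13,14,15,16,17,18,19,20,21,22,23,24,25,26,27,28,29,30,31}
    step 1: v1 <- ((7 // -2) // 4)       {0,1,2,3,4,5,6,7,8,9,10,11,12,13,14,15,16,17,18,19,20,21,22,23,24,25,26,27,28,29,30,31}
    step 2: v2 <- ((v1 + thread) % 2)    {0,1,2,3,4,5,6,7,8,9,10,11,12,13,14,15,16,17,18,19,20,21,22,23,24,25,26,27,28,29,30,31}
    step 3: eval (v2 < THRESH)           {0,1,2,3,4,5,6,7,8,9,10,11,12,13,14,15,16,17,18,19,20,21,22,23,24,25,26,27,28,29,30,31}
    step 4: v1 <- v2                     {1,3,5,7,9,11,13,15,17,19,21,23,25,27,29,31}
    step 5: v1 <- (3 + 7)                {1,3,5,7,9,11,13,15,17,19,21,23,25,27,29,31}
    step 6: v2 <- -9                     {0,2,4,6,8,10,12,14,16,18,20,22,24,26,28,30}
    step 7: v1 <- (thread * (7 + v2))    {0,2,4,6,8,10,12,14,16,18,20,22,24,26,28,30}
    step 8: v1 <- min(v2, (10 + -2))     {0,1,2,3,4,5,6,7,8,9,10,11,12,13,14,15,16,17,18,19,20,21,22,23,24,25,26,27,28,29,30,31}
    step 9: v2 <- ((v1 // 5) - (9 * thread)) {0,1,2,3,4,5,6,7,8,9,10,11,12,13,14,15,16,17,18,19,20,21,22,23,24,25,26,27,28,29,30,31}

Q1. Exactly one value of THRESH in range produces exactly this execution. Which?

Answer: THRESH = 1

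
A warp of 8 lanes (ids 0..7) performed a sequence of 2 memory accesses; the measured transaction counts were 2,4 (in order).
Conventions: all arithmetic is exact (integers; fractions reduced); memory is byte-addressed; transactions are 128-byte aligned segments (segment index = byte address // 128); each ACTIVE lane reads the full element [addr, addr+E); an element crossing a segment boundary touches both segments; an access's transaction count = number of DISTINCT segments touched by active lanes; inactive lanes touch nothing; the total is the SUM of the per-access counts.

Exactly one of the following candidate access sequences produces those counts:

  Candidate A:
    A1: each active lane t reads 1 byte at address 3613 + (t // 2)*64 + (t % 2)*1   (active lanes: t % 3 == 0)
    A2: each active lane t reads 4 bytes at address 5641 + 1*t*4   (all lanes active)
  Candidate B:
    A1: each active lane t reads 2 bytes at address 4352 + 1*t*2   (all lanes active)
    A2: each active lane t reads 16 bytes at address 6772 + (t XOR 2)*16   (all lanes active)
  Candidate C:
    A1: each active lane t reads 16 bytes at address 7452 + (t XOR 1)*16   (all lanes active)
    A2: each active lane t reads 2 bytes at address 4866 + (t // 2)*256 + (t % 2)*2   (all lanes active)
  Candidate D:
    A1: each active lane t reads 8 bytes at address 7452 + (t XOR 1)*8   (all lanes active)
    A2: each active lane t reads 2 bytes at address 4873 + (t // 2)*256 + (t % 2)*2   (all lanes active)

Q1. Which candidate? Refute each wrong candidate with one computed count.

A: A2 gives 1 transaction, not 4
B: A1 gives 1 transaction, not 2
D: A1 gives 1 transaction, not 2
C: all counts match (2,4)

Answer: C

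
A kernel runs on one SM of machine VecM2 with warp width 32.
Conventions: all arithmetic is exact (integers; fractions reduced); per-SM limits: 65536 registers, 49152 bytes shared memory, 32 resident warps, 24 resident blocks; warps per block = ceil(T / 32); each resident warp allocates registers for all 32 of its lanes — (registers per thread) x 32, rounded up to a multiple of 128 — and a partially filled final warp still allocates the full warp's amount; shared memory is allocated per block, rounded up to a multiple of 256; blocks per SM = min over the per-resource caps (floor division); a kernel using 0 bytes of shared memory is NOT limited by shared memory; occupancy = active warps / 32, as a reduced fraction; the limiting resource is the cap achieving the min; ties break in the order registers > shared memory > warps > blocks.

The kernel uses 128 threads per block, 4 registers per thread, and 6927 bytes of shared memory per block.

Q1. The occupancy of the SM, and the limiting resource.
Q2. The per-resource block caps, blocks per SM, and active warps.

Answer: occupancy 3/4, limited by shared memory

registers: 128 blocks
shared memory: 6 blocks
warps: 8 blocks
blocks: 24 blocks

Answer: 6 blocks, 24 active warps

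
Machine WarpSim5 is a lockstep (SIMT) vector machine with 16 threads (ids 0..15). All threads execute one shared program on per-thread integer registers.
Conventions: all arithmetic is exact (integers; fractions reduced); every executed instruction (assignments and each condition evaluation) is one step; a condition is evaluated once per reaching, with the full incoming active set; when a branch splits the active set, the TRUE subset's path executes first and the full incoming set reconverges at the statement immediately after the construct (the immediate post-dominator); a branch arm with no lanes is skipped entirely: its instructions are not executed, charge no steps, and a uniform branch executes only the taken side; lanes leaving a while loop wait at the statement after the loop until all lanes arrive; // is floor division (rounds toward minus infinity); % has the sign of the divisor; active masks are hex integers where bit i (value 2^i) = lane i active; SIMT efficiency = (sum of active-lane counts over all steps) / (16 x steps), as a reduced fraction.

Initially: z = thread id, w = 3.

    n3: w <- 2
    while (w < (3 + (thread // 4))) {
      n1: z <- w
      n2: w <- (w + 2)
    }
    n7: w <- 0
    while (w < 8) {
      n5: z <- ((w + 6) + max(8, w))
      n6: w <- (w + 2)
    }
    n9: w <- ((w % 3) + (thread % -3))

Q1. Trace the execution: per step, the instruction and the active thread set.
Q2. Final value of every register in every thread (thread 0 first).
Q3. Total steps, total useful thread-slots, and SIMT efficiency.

step 0: w <- 2                       0xffff
step 1: eval (w < (3 + (thread // 4))) 0xffff
step 2: z <- w                       0xffff
step 3: w <- (w + 2)                 0xffff
step 4: eval (w < (3 + (thread // 4))) 0xffff
step 5: z <- w                       0xff00
step 6: w <- (w + 2)                 0xff00
step 7: eval (w < (3 + (thread // 4))) 0xff00
step 8: w <- 0                       0xffff
step 9: eval (w < 8)                 0xffff
step 10: z <- ((w + 6) + max(8, w))   0xffff
step 11: w <- (w + 2)                 0xffff
step 12: eval (w < 8)                 0xffff
step 13: z <- ((w + 6) + max(8, w))   0xffff
step 14: w <- (w + 2)                 0xffff
step 15: eval (w < 8)                 0xffff
step 16: z <- ((w + 6) + max(8, w))   0xffff
step 17: w <- (w + 2)                 0xffff
step 18: eval (w < 8)                 0xffff
step 19: z <- ((w + 6) + max(8, w))   0xffff
step 20: w <- (w + 2)                 0xffff
step 21: eval (w < 8)                 0xffff
step 22: w <- ((w % 3) + (thread % -3)) 0xffff

Answer: 23 steps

z: 20,20,20,20,20,20,20,20,20,20,20,20,20,20,20,20
w: 2,0,1,2,0,1,2,0,1,2,0,1,2,0,1,2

steps = 23; useful = 344; efficiency = 344/368 = 43/46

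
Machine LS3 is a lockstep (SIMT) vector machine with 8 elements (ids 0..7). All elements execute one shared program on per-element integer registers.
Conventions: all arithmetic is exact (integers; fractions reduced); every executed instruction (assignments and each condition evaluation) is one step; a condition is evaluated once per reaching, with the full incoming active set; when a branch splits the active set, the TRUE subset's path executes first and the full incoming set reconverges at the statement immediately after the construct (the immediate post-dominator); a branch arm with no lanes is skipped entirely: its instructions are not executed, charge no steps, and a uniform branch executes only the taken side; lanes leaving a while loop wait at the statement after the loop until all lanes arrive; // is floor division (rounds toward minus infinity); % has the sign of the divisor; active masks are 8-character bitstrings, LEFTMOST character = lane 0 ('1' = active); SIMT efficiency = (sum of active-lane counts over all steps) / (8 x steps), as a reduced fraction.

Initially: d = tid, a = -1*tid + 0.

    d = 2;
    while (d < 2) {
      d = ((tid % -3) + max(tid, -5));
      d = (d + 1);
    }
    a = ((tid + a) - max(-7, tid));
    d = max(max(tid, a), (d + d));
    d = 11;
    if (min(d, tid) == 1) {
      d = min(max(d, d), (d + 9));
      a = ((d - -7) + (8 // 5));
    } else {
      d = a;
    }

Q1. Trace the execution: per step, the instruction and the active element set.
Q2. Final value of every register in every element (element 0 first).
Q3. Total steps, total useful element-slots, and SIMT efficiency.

step 0: d <- 2                       11111111
step 1: eval (d < 2)                 11111111
step 2: a <- ((tid + a) - max(-7, tid)) 11111111
step 3: d <- max(max(tid, a), (d + d)) 11111111
step 4: d <- 11                      11111111
step 5: eval (min(d, tid) == 1)      11111111
step 6: d <- min(max(d, d), (d + 9)) 01000000
step 7: a <- ((d - -7) + (8 // 5))   01000000
step 8: d <- a                       10111111

Answer: 9 steps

d: 0,11,-2,-3,-4,-5,-6,-7
a: 0,19,-2,-3,-4,-5,-6,-7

steps = 9; useful = 57; efficiency = 57/72 = 19/24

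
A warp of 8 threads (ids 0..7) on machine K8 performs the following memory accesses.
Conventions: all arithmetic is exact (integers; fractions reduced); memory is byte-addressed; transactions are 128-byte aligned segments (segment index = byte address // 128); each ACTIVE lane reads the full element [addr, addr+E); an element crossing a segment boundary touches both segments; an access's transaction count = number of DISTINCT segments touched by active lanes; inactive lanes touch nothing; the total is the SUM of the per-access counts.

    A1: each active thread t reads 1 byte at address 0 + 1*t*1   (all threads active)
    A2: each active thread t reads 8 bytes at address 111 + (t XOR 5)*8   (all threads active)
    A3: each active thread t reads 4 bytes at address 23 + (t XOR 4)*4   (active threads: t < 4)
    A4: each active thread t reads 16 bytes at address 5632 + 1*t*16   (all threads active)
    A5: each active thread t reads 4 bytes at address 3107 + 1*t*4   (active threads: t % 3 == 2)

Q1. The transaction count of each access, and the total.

A1: 1 transaction
A2: 2 transactions
A3: 1 transaction
A4: 1 transaction
A5: 1 transaction

Answer: 1,2,1,1,1; total 6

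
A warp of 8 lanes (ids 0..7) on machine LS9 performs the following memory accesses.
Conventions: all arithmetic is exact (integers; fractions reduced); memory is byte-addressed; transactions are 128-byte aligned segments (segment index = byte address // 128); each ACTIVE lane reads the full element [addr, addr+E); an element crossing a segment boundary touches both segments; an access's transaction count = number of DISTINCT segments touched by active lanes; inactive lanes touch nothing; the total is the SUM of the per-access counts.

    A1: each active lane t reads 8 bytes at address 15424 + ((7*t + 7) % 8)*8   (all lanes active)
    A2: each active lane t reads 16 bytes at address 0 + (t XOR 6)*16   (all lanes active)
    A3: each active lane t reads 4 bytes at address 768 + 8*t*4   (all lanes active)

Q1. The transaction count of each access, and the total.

A1: 1 transaction
A2: 1 transaction
A3: 2 transactions

Answer: 1,1,2; total 4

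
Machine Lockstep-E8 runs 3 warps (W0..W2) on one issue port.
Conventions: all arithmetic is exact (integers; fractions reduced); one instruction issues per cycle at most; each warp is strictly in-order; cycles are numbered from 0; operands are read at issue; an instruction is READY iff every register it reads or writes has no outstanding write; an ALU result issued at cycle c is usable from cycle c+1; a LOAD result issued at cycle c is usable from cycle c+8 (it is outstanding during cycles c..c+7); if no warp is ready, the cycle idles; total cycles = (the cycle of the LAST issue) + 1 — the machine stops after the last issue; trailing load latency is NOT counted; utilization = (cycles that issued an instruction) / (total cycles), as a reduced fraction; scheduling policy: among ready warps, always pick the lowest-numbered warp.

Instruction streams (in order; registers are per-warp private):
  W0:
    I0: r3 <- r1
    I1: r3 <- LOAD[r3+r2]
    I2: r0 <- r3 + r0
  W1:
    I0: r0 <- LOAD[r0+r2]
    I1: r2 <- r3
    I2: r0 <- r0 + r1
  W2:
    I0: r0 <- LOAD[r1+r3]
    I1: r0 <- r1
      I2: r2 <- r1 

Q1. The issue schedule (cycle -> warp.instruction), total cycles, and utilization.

cycle 0: W0.I0
cycle 1: W0.I1
cycle 2: W1.I0
cycle 3: W1.I1
cycle 4: W2.I0
cycle 5: idle
cycle 6: idle
cycle 7: idle
cycle 8: idle
cycle 9: W0.I2
cycle 10: W1.I2
cycle 11: idle
cycle 12: W2.I1
cycle 13: W2.I2

Answer: 14 cycles, utilization 9/14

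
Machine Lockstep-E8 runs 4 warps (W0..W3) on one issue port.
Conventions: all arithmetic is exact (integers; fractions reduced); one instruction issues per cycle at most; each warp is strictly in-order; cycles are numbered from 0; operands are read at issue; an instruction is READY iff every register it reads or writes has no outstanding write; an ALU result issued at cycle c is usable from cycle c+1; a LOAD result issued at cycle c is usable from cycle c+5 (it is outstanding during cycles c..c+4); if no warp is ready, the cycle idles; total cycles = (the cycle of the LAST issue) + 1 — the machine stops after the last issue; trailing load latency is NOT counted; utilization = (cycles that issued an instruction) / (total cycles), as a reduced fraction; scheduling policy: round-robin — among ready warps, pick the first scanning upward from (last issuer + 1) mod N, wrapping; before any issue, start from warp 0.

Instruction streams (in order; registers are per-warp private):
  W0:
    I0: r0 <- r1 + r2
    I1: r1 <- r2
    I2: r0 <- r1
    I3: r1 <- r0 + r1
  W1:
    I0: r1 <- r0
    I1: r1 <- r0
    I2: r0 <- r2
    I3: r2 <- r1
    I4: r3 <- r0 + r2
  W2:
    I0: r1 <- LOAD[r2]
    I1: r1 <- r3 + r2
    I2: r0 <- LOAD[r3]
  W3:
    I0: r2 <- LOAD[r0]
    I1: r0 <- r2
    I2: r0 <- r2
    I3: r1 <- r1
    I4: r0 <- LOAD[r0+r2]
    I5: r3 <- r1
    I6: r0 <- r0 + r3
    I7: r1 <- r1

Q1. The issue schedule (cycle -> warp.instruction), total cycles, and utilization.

cycle 0: W0.I0
cycle 1: W1.I0
cycle 2: W2.I0
cycle 3: W3.I0
cycle 4: W0.I1
cycle 5: W1.I1
cycle 6: W0.I2
cycle 7: W1.I2
cycle 8: W2.I1
cycle 9: W3.I1
cycle 10: W0.I3
cycle 11: W1.I3
cycle 12: W2.I2
cycle 13: W3.I2
cycle 14: W1.I4
cycle 15: W3.I3
cycle 16: W3.I4
cycle 17: W3.I5
cycle 18: idle
cycle 19: idle
cycle 20: idle
cycle 21: W3.I6
cycle 22: W3.I7

Answer: 23 cycles, utilization 20/23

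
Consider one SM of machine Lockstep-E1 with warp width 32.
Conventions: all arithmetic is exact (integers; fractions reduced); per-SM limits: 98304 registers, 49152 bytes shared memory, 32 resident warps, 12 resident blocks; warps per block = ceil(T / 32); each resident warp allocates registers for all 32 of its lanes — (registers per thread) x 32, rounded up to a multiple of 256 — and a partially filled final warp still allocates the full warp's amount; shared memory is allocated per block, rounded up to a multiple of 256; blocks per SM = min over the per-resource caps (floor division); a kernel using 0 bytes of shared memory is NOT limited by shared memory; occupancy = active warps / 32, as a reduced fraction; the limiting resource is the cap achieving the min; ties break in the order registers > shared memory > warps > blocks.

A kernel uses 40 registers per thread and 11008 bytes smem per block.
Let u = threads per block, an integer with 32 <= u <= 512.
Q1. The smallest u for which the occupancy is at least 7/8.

Answer: u = 193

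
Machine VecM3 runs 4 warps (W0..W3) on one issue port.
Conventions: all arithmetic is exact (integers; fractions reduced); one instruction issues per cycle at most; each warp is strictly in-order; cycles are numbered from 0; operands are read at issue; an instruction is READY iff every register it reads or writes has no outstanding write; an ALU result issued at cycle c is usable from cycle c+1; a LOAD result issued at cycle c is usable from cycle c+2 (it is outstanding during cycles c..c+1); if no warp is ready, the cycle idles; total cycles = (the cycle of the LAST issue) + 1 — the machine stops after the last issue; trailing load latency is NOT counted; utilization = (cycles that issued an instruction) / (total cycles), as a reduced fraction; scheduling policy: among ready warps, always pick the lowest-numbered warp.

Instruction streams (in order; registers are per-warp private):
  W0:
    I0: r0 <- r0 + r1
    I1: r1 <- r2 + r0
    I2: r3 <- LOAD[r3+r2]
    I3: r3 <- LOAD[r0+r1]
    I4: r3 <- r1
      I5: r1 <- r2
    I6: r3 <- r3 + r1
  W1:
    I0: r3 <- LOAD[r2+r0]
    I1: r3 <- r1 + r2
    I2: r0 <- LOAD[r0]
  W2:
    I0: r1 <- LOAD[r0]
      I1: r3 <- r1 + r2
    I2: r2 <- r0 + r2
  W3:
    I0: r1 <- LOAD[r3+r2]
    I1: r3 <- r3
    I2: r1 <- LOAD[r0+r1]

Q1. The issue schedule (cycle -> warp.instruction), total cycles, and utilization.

cycle 0: W0.I0
cycle 1: W0.I1
cycle 2: W0.I2
cycle 3: W1.I0
cycle 4: W0.I3
cycle 5: W1.I1
cycle 6: W0.I4
cycle 7: W0.I5
cycle 8: W0.I6
cycle 9: W1.I2
cycle 10: W2.I0
cycle 11: W3.I0
cycle 12: W2.I1
cycle 13: W2.I2
cycle 14: W3.I1
cycle 15: W3.I2

Answer: 16 cycles, utilization 1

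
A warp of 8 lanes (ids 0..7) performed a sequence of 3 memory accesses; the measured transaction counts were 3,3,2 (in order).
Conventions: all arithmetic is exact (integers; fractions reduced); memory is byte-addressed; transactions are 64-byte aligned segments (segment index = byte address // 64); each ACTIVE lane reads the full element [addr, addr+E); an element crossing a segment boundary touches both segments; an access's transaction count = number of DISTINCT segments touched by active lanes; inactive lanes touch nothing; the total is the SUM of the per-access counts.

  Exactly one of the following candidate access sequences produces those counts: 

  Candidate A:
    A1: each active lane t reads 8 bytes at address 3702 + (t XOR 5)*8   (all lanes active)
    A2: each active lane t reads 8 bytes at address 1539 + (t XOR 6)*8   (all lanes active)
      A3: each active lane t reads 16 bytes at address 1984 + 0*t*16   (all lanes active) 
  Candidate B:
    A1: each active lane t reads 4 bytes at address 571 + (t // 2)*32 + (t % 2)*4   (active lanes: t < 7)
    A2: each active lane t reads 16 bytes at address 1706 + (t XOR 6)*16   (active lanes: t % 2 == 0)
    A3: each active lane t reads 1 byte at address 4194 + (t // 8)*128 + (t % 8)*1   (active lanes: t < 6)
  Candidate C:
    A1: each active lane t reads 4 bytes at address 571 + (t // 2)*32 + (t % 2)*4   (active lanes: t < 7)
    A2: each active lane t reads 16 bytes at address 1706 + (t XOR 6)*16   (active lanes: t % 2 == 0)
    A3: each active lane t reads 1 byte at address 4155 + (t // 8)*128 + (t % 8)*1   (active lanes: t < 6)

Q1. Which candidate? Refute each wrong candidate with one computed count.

A: A1 gives 2 transactions, not 3
B: A3 gives 1 transaction, not 2
C: all counts match (3,3,2)

Answer: C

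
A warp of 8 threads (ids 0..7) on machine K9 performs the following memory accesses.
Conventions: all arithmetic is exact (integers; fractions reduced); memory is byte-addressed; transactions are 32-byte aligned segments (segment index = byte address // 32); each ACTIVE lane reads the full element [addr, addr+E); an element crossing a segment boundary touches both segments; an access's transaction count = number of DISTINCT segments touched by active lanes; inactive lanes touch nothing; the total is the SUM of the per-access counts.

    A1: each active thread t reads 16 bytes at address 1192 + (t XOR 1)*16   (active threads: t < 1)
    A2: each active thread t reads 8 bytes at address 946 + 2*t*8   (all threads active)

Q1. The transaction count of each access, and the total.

A1: 2 transactions
A2: 5 transactions

Answer: 2,5; total 7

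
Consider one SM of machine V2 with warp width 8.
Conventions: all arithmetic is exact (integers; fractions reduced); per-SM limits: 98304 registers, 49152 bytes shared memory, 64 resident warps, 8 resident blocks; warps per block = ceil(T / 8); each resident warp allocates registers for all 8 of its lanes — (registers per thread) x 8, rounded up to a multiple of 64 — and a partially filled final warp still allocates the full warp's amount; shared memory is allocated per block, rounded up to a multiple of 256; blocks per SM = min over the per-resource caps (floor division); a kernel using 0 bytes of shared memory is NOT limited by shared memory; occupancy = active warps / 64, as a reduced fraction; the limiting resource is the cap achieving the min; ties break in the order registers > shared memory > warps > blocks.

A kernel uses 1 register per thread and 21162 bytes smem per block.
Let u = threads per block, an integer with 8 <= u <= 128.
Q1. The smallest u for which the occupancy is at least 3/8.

Answer: u = 89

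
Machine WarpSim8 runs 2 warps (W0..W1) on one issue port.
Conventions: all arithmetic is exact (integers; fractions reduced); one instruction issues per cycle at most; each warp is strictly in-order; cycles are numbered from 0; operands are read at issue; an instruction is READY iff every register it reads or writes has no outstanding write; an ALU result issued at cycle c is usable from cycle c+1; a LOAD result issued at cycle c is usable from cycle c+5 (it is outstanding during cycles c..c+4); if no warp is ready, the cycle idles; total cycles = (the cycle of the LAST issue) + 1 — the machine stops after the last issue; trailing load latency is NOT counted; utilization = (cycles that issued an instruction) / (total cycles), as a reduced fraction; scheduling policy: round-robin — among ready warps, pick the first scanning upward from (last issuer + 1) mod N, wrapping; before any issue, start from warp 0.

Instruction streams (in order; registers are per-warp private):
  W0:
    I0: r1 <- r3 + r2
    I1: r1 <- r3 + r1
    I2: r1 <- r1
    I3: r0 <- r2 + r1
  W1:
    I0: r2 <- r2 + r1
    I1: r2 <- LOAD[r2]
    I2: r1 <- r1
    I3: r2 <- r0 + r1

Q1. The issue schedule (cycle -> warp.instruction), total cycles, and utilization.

cycle 0: W0.I0
cycle 1: W1.I0
cycle 2: W0.I1
cycle 3: W1.I1
cycle 4: W0.I2
cycle 5: W1.I2
cycle 6: W0.I3
cycle 7: idle
cycle 8: W1.I3

Answer: 9 cycles, utilization 8/9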